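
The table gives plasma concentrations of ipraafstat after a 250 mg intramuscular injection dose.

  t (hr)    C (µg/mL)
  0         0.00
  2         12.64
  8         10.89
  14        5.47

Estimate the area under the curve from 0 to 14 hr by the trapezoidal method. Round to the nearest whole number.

AUC = 132 µg/mL·hr

Trapezoidal AUC_0→14:
  [0→2]: (0.00+12.64)/2 × 2 = 12.64
  [2→8]: (12.64+10.89)/2 × 6 = 70.59
  [8→14]: (10.89+5.47)/2 × 6 = 49.08
  Sum = 132.31 µg/mL·hr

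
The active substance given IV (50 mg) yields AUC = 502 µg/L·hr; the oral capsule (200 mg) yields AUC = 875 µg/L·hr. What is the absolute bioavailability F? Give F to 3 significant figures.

F = (AUC_ev / D_ev) / (AUC_iv / D_iv)
  = (875/200) / (502/50)
  = 4.375 / 10.04 = 0.4358

F = 0.436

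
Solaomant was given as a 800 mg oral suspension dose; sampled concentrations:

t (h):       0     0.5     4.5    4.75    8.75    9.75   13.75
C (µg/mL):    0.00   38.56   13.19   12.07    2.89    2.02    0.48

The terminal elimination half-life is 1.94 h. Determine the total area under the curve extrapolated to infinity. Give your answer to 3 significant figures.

Trapezoidal AUC_0→13.75:
  [0→0.5]: (0.00+38.56)/2 × 0.5 = 9.64
  [0.5→4.5]: (38.56+13.19)/2 × 4 = 103.5
  [4.5→4.75]: (13.19+12.07)/2 × 0.25 = 3.1575
  [4.75→8.75]: (12.07+2.89)/2 × 4 = 29.92
  [8.75→9.75]: (2.89+2.02)/2 × 1 = 2.455
  [9.75→13.75]: (2.02+0.48)/2 × 4 = 5.0
  Sum = 153.6725 µg/mL·h
k_e = ln2 / t½ = 0.693147 / 1.94 = 0.3573 h^-1
Extrapolated tail: C_last / k_e = 0.48 / 0.3573 = 1.343
AUC_0→∞ = 153.6725 + 1.343 = 155.0155 µg/mL·h

AUC = 155 µg/mL·h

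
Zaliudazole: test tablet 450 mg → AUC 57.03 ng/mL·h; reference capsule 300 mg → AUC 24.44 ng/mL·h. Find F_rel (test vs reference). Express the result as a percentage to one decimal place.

F_rel = 155.6%

F_rel = (AUC_test/D_test) / (AUC_ref/D_ref)
      = (57.03/450) / (24.44/300)
      = 0.126733 / 0.0814667 = 1.5556 = 155.56%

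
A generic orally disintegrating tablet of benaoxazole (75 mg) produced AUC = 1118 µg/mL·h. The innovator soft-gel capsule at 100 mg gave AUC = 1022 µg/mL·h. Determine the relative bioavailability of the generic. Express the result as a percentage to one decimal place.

F_rel = (AUC_test/D_test) / (AUC_ref/D_ref)
      = (1118/75) / (1022/100)
      = 14.9067 / 10.22 = 1.4586 = 145.86%

F_rel = 145.9%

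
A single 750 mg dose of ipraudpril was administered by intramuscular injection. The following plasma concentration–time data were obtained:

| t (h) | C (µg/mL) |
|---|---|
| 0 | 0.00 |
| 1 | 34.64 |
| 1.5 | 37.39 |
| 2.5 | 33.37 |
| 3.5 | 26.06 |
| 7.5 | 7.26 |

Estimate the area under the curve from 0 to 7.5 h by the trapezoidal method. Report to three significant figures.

Trapezoidal AUC_0→7.5:
  [0→1]: (0.00+34.64)/2 × 1 = 17.32
  [1→1.5]: (34.64+37.39)/2 × 0.5 = 18.0075
  [1.5→2.5]: (37.39+33.37)/2 × 1 = 35.38
  [2.5→3.5]: (33.37+26.06)/2 × 1 = 29.715
  [3.5→7.5]: (26.06+7.26)/2 × 4 = 66.64
  Sum = 167.0625 µg/mL·h

AUC = 167 µg/mL·h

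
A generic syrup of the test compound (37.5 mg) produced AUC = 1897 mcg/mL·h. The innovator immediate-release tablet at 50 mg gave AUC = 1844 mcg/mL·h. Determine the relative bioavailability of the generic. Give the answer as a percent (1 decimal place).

F_rel = 137.2%

F_rel = (AUC_test/D_test) / (AUC_ref/D_ref)
      = (1897/37.5) / (1844/50)
      = 50.5867 / 36.88 = 1.3717 = 137.17%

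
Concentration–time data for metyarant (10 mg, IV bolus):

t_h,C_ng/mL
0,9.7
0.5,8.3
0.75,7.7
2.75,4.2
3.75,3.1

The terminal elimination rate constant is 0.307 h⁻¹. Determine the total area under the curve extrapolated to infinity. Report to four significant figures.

Trapezoidal AUC_0→3.75:
  [0→0.5]: (9.7+8.3)/2 × 0.5 = 4.5
  [0.5→0.75]: (8.3+7.7)/2 × 0.25 = 2.0
  [0.75→2.75]: (7.7+4.2)/2 × 2 = 11.9
  [2.75→3.75]: (4.2+3.1)/2 × 1 = 3.65
  Sum = 22.05 ng/mL·h
Extrapolated tail: C_last / k_e = 3.1 / 0.307 = 10.098
AUC_0→∞ = 22.05 + 10.098 = 32.148 ng/mL·h

AUC = 32.15 ng/mL·h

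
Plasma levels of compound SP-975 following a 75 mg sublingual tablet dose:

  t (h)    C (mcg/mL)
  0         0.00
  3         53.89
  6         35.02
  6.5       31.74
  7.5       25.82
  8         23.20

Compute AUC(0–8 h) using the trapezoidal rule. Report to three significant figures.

AUC = 272 mcg/mL·h

Trapezoidal AUC_0→8:
  [0→3]: (0.00+53.89)/2 × 3 = 80.835
  [3→6]: (53.89+35.02)/2 × 3 = 133.365
  [6→6.5]: (35.02+31.74)/2 × 0.5 = 16.69
  [6.5→7.5]: (31.74+25.82)/2 × 1 = 28.78
  [7.5→8]: (25.82+23.20)/2 × 0.5 = 12.255
  Sum = 271.925 mcg/mL·h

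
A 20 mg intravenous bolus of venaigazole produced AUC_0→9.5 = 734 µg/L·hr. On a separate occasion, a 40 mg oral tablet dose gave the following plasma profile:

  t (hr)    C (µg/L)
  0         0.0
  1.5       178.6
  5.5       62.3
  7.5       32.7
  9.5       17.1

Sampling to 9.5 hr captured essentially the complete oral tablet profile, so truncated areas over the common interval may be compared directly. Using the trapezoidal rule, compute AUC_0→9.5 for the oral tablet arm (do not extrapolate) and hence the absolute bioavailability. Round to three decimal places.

Trapezoidal AUC_0→9.5 (oral tablet):
  [0→1.5]: (0.0+178.6)/2 × 1.5 = 133.95
  [1.5→5.5]: (178.6+62.3)/2 × 4 = 481.8
  [5.5→7.5]: (62.3+32.7)/2 × 2 = 95.0
  [7.5→9.5]: (32.7+17.1)/2 × 2 = 49.8
  Sum = 760.55 µg/L·hr
F = (AUC_ev/D_ev)/(AUC_iv/D_iv) = (760.55/40)/(734/20) = 19.01375/36.7 = 0.5181

F = 0.518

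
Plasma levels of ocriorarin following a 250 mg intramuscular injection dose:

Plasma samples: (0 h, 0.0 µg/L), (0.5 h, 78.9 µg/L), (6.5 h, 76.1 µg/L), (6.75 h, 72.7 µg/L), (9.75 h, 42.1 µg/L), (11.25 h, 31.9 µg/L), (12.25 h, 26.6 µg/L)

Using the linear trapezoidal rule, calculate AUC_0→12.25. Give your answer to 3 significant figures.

AUC = 760 µg/L·h

Trapezoidal AUC_0→12.25:
  [0→0.5]: (0.0+78.9)/2 × 0.5 = 19.725
  [0.5→6.5]: (78.9+76.1)/2 × 6 = 465.0
  [6.5→6.75]: (76.1+72.7)/2 × 0.25 = 18.6
  [6.75→9.75]: (72.7+42.1)/2 × 3 = 172.2
  [9.75→11.25]: (42.1+31.9)/2 × 1.5 = 55.5
  [11.25→12.25]: (31.9+26.6)/2 × 1 = 29.25
  Sum = 760.275 µg/L·h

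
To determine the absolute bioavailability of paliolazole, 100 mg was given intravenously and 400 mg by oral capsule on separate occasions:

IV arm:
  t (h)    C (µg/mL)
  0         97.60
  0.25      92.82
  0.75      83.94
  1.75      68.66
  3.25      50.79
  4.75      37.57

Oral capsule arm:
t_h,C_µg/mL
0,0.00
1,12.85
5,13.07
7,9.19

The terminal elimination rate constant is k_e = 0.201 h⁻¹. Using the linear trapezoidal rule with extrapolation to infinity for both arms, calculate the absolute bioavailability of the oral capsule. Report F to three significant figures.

Trapezoidal AUC_0→4.75 (IV):
  [0→0.25]: (97.60+92.82)/2 × 0.25 = 23.8025
  [0.25→0.75]: (92.82+83.94)/2 × 0.5 = 44.19
  [0.75→1.75]: (83.94+68.66)/2 × 1 = 76.3
  [1.75→3.25]: (68.66+50.79)/2 × 1.5 = 89.5875
  [3.25→4.75]: (50.79+37.57)/2 × 1.5 = 66.27
  Sum = 300.15 µg/mL·h
IV tail: 37.57/0.201 = 186.915; AUC_iv,0→∞ = 300.15 + 186.915 = 487.065 µg/mL·h
Trapezoidal AUC_0→7 (oral capsule):
  [0→1]: (0.00+12.85)/2 × 1 = 6.425
  [1→5]: (12.85+13.07)/2 × 4 = 51.84
  [5→7]: (13.07+9.19)/2 × 2 = 22.26
  Sum = 80.525 µg/mL·h
oral capsule tail: 9.19/0.201 = 45.721; AUC_ev,0→∞ = 80.525 + 45.721 = 126.246 µg/mL·h
F = (AUC_ev/D_ev)/(AUC_iv/D_iv) = (126.246/400)/(487.065/100) = 0.315615/4.87065 = 0.0648

F = 0.0648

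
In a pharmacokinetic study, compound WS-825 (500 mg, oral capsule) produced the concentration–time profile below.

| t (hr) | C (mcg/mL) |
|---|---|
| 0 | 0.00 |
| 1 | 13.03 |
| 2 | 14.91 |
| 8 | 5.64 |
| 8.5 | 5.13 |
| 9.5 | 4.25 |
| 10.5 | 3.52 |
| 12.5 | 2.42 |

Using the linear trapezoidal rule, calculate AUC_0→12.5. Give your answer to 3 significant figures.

Trapezoidal AUC_0→12.5:
  [0→1]: (0.00+13.03)/2 × 1 = 6.515
  [1→2]: (13.03+14.91)/2 × 1 = 13.97
  [2→8]: (14.91+5.64)/2 × 6 = 61.65
  [8→8.5]: (5.64+5.13)/2 × 0.5 = 2.6925
  [8.5→9.5]: (5.13+4.25)/2 × 1 = 4.69
  [9.5→10.5]: (4.25+3.52)/2 × 1 = 3.885
  [10.5→12.5]: (3.52+2.42)/2 × 2 = 5.94
  Sum = 99.3425 mcg/mL·hr

AUC = 99.3 mcg/mL·hr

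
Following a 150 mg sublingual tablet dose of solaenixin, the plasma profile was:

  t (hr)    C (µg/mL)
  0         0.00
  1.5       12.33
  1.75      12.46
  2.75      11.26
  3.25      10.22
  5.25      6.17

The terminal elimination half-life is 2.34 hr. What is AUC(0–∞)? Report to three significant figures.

Trapezoidal AUC_0→5.25:
  [0→1.5]: (0.00+12.33)/2 × 1.5 = 9.2475
  [1.5→1.75]: (12.33+12.46)/2 × 0.25 = 3.09875
  [1.75→2.75]: (12.46+11.26)/2 × 1 = 11.86
  [2.75→3.25]: (11.26+10.22)/2 × 0.5 = 5.37
  [3.25→5.25]: (10.22+6.17)/2 × 2 = 16.39
  Sum = 45.96625 µg/mL·hr
k_e = ln2 / t½ = 0.693147 / 2.34 = 0.2962 hr^-1
Extrapolated tail: C_last / k_e = 6.17 / 0.2962 = 20.831
AUC_0→∞ = 45.96625 + 20.831 = 66.79725 µg/mL·hr

AUC = 66.8 µg/mL·hr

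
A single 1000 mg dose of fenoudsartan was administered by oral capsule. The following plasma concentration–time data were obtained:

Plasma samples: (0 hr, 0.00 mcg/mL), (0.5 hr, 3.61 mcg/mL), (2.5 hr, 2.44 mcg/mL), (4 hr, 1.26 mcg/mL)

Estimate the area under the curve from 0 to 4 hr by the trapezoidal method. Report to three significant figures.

Trapezoidal AUC_0→4:
  [0→0.5]: (0.00+3.61)/2 × 0.5 = 0.9025
  [0.5→2.5]: (3.61+2.44)/2 × 2 = 6.05
  [2.5→4]: (2.44+1.26)/2 × 1.5 = 2.775
  Sum = 9.7275 mcg/mL·hr

AUC = 9.73 mcg/mL·hr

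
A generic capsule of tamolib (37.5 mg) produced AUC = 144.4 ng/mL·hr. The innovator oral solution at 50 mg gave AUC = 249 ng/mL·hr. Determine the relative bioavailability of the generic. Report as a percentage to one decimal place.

F_rel = 77.3%

F_rel = (AUC_test/D_test) / (AUC_ref/D_ref)
      = (144.4/37.5) / (249/50)
      = 3.85067 / 4.98 = 0.7732 = 77.32%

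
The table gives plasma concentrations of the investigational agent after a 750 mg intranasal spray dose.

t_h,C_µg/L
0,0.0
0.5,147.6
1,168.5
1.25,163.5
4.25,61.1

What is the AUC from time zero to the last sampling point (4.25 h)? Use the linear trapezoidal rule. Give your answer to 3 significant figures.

AUC = 494 µg/L·h

Trapezoidal AUC_0→4.25:
  [0→0.5]: (0.0+147.6)/2 × 0.5 = 36.9
  [0.5→1]: (147.6+168.5)/2 × 0.5 = 79.025
  [1→1.25]: (168.5+163.5)/2 × 0.25 = 41.5
  [1.25→4.25]: (163.5+61.1)/2 × 3 = 336.9
  Sum = 494.325 µg/L·h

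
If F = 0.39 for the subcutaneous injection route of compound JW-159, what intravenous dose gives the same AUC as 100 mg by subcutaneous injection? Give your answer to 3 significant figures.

Systemic exposure from an extravascular dose = F × D_ev, so the equivalent IV dose is F × D_ev.
D_iv = F × D_ev = 0.39 × 100 = 39 mg

D_iv = 39.0 mg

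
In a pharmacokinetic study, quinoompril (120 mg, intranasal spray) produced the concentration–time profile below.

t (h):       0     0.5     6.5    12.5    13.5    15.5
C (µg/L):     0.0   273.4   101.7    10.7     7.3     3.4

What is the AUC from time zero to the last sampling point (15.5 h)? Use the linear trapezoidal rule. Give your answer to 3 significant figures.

Trapezoidal AUC_0→15.5:
  [0→0.5]: (0.0+273.4)/2 × 0.5 = 68.35
  [0.5→6.5]: (273.4+101.7)/2 × 6 = 1125.3
  [6.5→12.5]: (101.7+10.7)/2 × 6 = 337.2
  [12.5→13.5]: (10.7+7.3)/2 × 1 = 9.0
  [13.5→15.5]: (7.3+3.4)/2 × 2 = 10.7
  Sum = 1550.55 µg/L·h

AUC = 1550 µg/L·h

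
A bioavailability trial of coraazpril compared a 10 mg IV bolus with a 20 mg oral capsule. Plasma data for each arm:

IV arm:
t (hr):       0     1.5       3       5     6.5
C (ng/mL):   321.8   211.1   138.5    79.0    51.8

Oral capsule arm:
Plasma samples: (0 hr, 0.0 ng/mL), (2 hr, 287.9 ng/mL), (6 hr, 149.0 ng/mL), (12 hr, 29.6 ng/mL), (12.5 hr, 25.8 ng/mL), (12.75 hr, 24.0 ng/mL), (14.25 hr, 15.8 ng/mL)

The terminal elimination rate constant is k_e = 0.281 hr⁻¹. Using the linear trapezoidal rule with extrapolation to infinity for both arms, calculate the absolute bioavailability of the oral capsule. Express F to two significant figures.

Trapezoidal AUC_0→6.5 (IV):
  [0→1.5]: (321.8+211.1)/2 × 1.5 = 399.675
  [1.5→3]: (211.1+138.5)/2 × 1.5 = 262.2
  [3→5]: (138.5+79.0)/2 × 2 = 217.5
  [5→6.5]: (79.0+51.8)/2 × 1.5 = 98.1
  Sum = 977.475 ng/mL·hr
IV tail: 51.8/0.281 = 184.342; AUC_iv,0→∞ = 977.475 + 184.342 = 1161.817 ng/mL·hr
Trapezoidal AUC_0→14.25 (oral capsule):
  [0→2]: (0.0+287.9)/2 × 2 = 287.9
  [2→6]: (287.9+149.0)/2 × 4 = 873.8
  [6→12]: (149.0+29.6)/2 × 6 = 535.8
  [12→12.5]: (29.6+25.8)/2 × 0.5 = 13.85
  [12.5→12.75]: (25.8+24.0)/2 × 0.25 = 6.225
  [12.75→14.25]: (24.0+15.8)/2 × 1.5 = 29.85
  Sum = 1747.425 ng/mL·hr
oral capsule tail: 15.8/0.281 = 56.228; AUC_ev,0→∞ = 1747.425 + 56.228 = 1803.653 ng/mL·hr
F = (AUC_ev/D_ev)/(AUC_iv/D_iv) = (1803.653/20)/(1161.817/10) = 90.18265/116.1817 = 0.7762

F = 0.78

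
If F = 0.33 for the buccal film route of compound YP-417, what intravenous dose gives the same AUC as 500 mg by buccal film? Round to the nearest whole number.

D_iv = 165 mg

Systemic exposure from an extravascular dose = F × D_ev, so the equivalent IV dose is F × D_ev.
D_iv = F × D_ev = 0.33 × 500 = 165 mg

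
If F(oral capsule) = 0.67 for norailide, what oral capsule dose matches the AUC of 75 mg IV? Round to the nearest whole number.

For equal systemic exposure: F × D_ev = D_iv
D_ev = D_iv / F = 75 / 0.67 = 111.94 mg

D_oral = 112 mg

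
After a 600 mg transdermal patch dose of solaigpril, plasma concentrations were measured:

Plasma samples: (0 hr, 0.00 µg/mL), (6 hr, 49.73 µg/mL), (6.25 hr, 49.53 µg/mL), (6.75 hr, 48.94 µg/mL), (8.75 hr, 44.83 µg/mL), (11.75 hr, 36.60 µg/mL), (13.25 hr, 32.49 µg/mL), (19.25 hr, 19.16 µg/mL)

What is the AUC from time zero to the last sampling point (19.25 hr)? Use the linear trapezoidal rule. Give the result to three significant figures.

Trapezoidal AUC_0→19.25:
  [0→6]: (0.00+49.73)/2 × 6 = 149.19
  [6→6.25]: (49.73+49.53)/2 × 0.25 = 12.4075
  [6.25→6.75]: (49.53+48.94)/2 × 0.5 = 24.6175
  [6.75→8.75]: (48.94+44.83)/2 × 2 = 93.77
  [8.75→11.75]: (44.83+36.60)/2 × 3 = 122.145
  [11.75→13.25]: (36.60+32.49)/2 × 1.5 = 51.8175
  [13.25→19.25]: (32.49+19.16)/2 × 6 = 154.95
  Sum = 608.8975 µg/mL·hr

AUC = 609 µg/mL·hr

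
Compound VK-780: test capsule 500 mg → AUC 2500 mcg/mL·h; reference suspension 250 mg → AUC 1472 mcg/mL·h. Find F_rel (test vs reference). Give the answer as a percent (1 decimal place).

F_rel = (AUC_test/D_test) / (AUC_ref/D_ref)
      = (2500/500) / (1472/250)
      = 5 / 5.888 = 0.8492 = 84.92%

F_rel = 84.9%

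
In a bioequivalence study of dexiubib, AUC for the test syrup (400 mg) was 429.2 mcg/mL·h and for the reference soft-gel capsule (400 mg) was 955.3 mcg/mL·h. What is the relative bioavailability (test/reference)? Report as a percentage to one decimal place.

F_rel = 44.9%

F_rel = (AUC_test/D_test) / (AUC_ref/D_ref)
      = (429.2/400) / (955.3/400)
      = 1.073 / 2.38825 = 0.4493 = 44.93%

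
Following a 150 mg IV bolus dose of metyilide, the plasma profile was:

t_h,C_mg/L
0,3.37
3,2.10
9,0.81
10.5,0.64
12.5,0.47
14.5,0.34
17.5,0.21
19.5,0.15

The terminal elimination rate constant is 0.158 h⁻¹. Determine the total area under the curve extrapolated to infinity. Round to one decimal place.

AUC = 22.1 mg/L·h

Trapezoidal AUC_0→19.5:
  [0→3]: (3.37+2.10)/2 × 3 = 8.205
  [3→9]: (2.10+0.81)/2 × 6 = 8.73
  [9→10.5]: (0.81+0.64)/2 × 1.5 = 1.0875
  [10.5→12.5]: (0.64+0.47)/2 × 2 = 1.11
  [12.5→14.5]: (0.47+0.34)/2 × 2 = 0.81
  [14.5→17.5]: (0.34+0.21)/2 × 3 = 0.825
  [17.5→19.5]: (0.21+0.15)/2 × 2 = 0.36
  Sum = 21.1275 mg/L·h
Extrapolated tail: C_last / k_e = 0.15 / 0.158 = 0.949
AUC_0→∞ = 21.1275 + 0.949 = 22.0765 mg/L·h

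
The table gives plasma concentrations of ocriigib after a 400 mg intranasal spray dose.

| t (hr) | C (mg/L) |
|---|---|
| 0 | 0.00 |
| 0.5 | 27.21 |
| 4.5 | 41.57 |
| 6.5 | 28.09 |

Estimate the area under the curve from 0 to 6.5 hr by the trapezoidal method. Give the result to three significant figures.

Trapezoidal AUC_0→6.5:
  [0→0.5]: (0.00+27.21)/2 × 0.5 = 6.8025
  [0.5→4.5]: (27.21+41.57)/2 × 4 = 137.56
  [4.5→6.5]: (41.57+28.09)/2 × 2 = 69.66
  Sum = 214.0225 mg/L·hr

AUC = 214 mg/L·hr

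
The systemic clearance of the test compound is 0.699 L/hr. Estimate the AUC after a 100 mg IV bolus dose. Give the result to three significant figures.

AUC_0→∞ = Dose_iv / CL
        = 100 / 0.699 = 143.062 mg/L·hr

AUC = 143 mg/L·hr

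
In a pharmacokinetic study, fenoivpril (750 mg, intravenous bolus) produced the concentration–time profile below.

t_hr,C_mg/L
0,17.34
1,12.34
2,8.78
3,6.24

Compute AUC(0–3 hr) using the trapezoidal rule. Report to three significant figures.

AUC = 32.9 mg/L·hr

Trapezoidal AUC_0→3:
  [0→1]: (17.34+12.34)/2 × 1 = 14.84
  [1→2]: (12.34+8.78)/2 × 1 = 10.56
  [2→3]: (8.78+6.24)/2 × 1 = 7.51
  Sum = 32.91 mg/L·hr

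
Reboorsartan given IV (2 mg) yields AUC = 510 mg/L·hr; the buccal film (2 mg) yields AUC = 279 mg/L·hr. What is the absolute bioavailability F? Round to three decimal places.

F = (AUC_ev / D_ev) / (AUC_iv / D_iv)
  = (279/2) / (510/2)
  = 139.5 / 255 = 0.5471

F = 0.547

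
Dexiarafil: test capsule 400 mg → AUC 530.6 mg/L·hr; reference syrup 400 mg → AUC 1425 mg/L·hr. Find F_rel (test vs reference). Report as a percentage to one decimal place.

F_rel = 37.2%

F_rel = (AUC_test/D_test) / (AUC_ref/D_ref)
      = (530.6/400) / (1425/400)
      = 1.3265 / 3.5625 = 0.3724 = 37.24%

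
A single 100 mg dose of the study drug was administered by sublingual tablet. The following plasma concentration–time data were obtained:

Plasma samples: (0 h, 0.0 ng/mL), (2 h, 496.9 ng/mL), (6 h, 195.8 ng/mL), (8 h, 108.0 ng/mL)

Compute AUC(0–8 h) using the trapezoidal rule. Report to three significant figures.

AUC = 2190 ng/mL·h

Trapezoidal AUC_0→8:
  [0→2]: (0.0+496.9)/2 × 2 = 496.9
  [2→6]: (496.9+195.8)/2 × 4 = 1385.4
  [6→8]: (195.8+108.0)/2 × 2 = 303.8
  Sum = 2186.1 ng/mL·h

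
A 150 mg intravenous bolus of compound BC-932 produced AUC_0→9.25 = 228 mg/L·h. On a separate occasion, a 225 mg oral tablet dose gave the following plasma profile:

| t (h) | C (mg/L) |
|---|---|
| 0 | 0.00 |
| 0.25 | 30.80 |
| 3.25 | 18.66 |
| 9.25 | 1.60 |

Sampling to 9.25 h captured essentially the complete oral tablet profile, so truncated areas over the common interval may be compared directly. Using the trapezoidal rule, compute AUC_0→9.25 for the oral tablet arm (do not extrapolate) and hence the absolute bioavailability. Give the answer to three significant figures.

Trapezoidal AUC_0→9.25 (oral tablet):
  [0→0.25]: (0.00+30.80)/2 × 0.25 = 3.85
  [0.25→3.25]: (30.80+18.66)/2 × 3 = 74.19
  [3.25→9.25]: (18.66+1.60)/2 × 6 = 60.78
  Sum = 138.82 mg/L·h
F = (AUC_ev/D_ev)/(AUC_iv/D_iv) = (138.82/225)/(228/150) = 0.616978/1.52 = 0.4059

F = 0.406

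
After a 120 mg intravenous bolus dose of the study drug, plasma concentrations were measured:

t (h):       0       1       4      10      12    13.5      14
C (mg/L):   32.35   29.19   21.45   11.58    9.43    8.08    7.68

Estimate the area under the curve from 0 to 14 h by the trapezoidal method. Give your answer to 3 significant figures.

AUC = 244 mg/L·h

Trapezoidal AUC_0→14:
  [0→1]: (32.35+29.19)/2 × 1 = 30.77
  [1→4]: (29.19+21.45)/2 × 3 = 75.96
  [4→10]: (21.45+11.58)/2 × 6 = 99.09
  [10→12]: (11.58+9.43)/2 × 2 = 21.01
  [12→13.5]: (9.43+8.08)/2 × 1.5 = 13.1325
  [13.5→14]: (8.08+7.68)/2 × 0.5 = 3.94
  Sum = 243.9025 mg/L·h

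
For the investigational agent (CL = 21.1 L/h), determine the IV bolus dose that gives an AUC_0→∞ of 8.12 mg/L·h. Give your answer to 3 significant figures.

Dose_iv = CL × AUC_0→∞
     = 21.1 × 8.12 = 171.332 mg

Dose = 171 mg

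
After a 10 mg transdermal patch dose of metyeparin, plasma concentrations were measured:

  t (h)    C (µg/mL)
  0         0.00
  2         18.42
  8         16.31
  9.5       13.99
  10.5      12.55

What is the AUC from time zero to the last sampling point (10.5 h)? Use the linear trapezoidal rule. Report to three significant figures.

Trapezoidal AUC_0→10.5:
  [0→2]: (0.00+18.42)/2 × 2 = 18.42
  [2→8]: (18.42+16.31)/2 × 6 = 104.19
  [8→9.5]: (16.31+13.99)/2 × 1.5 = 22.725
  [9.5→10.5]: (13.99+12.55)/2 × 1 = 13.27
  Sum = 158.605 µg/mL·h

AUC = 159 µg/mL·h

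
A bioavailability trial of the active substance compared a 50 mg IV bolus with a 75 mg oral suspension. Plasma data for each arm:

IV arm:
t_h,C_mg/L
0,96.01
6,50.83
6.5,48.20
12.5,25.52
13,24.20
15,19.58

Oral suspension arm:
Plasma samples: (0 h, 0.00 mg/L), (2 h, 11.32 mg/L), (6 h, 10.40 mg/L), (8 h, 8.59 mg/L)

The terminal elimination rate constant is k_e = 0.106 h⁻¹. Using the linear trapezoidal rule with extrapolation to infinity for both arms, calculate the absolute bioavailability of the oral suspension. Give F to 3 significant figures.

F = 0.111

Trapezoidal AUC_0→15 (IV):
  [0→6]: (96.01+50.83)/2 × 6 = 440.52
  [6→6.5]: (50.83+48.20)/2 × 0.5 = 24.7575
  [6.5→12.5]: (48.20+25.52)/2 × 6 = 221.16
  [12.5→13]: (25.52+24.20)/2 × 0.5 = 12.43
  [13→15]: (24.20+19.58)/2 × 2 = 43.78
  Sum = 742.6475 mg/L·h
IV tail: 19.58/0.106 = 184.717; AUC_iv,0→∞ = 742.6475 + 184.717 = 927.3645 mg/L·h
Trapezoidal AUC_0→8 (oral suspension):
  [0→2]: (0.00+11.32)/2 × 2 = 11.32
  [2→6]: (11.32+10.40)/2 × 4 = 43.44
  [6→8]: (10.40+8.59)/2 × 2 = 18.99
  Sum = 73.75 mg/L·h
oral suspension tail: 8.59/0.106 = 81.038; AUC_ev,0→∞ = 73.75 + 81.038 = 154.788 mg/L·h
F = (AUC_ev/D_ev)/(AUC_iv/D_iv) = (154.788/75)/(927.3645/50) = 2.06384/18.54729 = 0.1113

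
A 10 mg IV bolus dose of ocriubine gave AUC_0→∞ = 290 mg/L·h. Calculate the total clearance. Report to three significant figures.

CL = Dose_iv / AUC_0→∞
   = 10 / 290 = 0.0344828 L/h

CL = 0.0345 L/h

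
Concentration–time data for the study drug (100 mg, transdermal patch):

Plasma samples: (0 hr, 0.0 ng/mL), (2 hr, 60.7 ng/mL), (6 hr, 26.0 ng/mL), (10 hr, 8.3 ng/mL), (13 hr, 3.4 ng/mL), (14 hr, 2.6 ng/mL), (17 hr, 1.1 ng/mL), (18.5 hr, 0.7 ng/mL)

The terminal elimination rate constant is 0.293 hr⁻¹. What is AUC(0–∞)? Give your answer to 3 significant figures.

AUC = 333 ng/mL·hr

Trapezoidal AUC_0→18.5:
  [0→2]: (0.0+60.7)/2 × 2 = 60.7
  [2→6]: (60.7+26.0)/2 × 4 = 173.4
  [6→10]: (26.0+8.3)/2 × 4 = 68.6
  [10→13]: (8.3+3.4)/2 × 3 = 17.55
  [13→14]: (3.4+2.6)/2 × 1 = 3.0
  [14→17]: (2.6+1.1)/2 × 3 = 5.55
  [17→18.5]: (1.1+0.7)/2 × 1.5 = 1.35
  Sum = 330.15 ng/mL·hr
Extrapolated tail: C_last / k_e = 0.7 / 0.293 = 2.389
AUC_0→∞ = 330.15 + 2.389 = 332.539 ng/mL·hr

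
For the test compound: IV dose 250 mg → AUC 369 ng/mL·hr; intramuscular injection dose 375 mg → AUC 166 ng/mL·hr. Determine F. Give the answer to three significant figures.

F = 0.300

F = (AUC_ev / D_ev) / (AUC_iv / D_iv)
  = (166/375) / (369/250)
  = 0.442667 / 1.476 = 0.2999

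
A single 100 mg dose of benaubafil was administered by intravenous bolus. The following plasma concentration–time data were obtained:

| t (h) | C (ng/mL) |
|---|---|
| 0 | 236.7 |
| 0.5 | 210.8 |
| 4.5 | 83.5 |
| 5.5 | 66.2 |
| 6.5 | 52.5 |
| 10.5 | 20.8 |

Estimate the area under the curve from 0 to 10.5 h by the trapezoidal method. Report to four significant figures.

AUC = 981.3 ng/mL·h

Trapezoidal AUC_0→10.5:
  [0→0.5]: (236.7+210.8)/2 × 0.5 = 111.875
  [0.5→4.5]: (210.8+83.5)/2 × 4 = 588.6
  [4.5→5.5]: (83.5+66.2)/2 × 1 = 74.85
  [5.5→6.5]: (66.2+52.5)/2 × 1 = 59.35
  [6.5→10.5]: (52.5+20.8)/2 × 4 = 146.6
  Sum = 981.275 ng/mL·h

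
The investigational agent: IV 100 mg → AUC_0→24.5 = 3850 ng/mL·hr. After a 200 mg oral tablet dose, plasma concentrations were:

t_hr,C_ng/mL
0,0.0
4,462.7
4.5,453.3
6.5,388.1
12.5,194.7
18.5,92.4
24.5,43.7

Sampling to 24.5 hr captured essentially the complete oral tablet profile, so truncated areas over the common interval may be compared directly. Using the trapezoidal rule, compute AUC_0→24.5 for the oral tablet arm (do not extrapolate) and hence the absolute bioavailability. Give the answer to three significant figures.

F = 0.651

Trapezoidal AUC_0→24.5 (oral tablet):
  [0→4]: (0.0+462.7)/2 × 4 = 925.4
  [4→4.5]: (462.7+453.3)/2 × 0.5 = 229.0
  [4.5→6.5]: (453.3+388.1)/2 × 2 = 841.4
  [6.5→12.5]: (388.1+194.7)/2 × 6 = 1748.4
  [12.5→18.5]: (194.7+92.4)/2 × 6 = 861.3
  [18.5→24.5]: (92.4+43.7)/2 × 6 = 408.3
  Sum = 5013.8 ng/mL·hr
F = (AUC_ev/D_ev)/(AUC_iv/D_iv) = (5013.8/200)/(3850/100) = 25.069/38.5 = 0.6511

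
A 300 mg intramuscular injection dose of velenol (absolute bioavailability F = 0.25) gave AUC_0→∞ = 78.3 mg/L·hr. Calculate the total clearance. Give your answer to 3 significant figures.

CL = 0.958 L/hr

CL = F × Dose / AUC_0→∞
   = 0.25 × 300 / 78.3 = 0.957854 L/hr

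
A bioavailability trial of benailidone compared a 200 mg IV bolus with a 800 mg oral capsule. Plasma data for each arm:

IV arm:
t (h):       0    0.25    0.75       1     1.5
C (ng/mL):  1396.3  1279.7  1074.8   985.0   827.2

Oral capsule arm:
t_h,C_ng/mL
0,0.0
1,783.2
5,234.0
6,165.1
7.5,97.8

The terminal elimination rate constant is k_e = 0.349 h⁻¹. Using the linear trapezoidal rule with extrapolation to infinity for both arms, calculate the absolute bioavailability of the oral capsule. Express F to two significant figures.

F = 0.19

Trapezoidal AUC_0→1.5 (IV):
  [0→0.25]: (1396.3+1279.7)/2 × 0.25 = 334.5
  [0.25→0.75]: (1279.7+1074.8)/2 × 0.5 = 588.625
  [0.75→1]: (1074.8+985.0)/2 × 0.25 = 257.475
  [1→1.5]: (985.0+827.2)/2 × 0.5 = 453.05
  Sum = 1633.65 ng/mL·h
IV tail: 827.2/0.349 = 2370.201; AUC_iv,0→∞ = 1633.65 + 2370.201 = 4003.851 ng/mL·h
Trapezoidal AUC_0→7.5 (oral capsule):
  [0→1]: (0.0+783.2)/2 × 1 = 391.6
  [1→5]: (783.2+234.0)/2 × 4 = 2034.4
  [5→6]: (234.0+165.1)/2 × 1 = 199.55
  [6→7.5]: (165.1+97.8)/2 × 1.5 = 197.175
  Sum = 2822.725 ng/mL·h
oral capsule tail: 97.8/0.349 = 280.229; AUC_ev,0→∞ = 2822.725 + 280.229 = 3102.954 ng/mL·h
F = (AUC_ev/D_ev)/(AUC_iv/D_iv) = (3102.954/800)/(4003.851/200) = 3.8786925/20.019255 = 0.1937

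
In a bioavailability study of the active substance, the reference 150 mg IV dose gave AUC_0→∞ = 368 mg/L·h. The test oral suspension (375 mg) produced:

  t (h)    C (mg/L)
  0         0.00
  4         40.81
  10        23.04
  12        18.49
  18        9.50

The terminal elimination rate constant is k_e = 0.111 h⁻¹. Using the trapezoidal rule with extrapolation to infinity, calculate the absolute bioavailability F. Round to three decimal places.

F = 0.526

Trapezoidal AUC_0→18 (oral suspension):
  [0→4]: (0.00+40.81)/2 × 4 = 81.62
  [4→10]: (40.81+23.04)/2 × 6 = 191.55
  [10→12]: (23.04+18.49)/2 × 2 = 41.53
  [12→18]: (18.49+9.50)/2 × 6 = 83.97
  Sum = 398.67 mg/L·h
Tail: C_last/k_e = 9.50/0.111 = 85.586
AUC_0→∞ (oral suspension) = 398.67 + 85.586 = 484.256 mg/L·h
F = (AUC_ev/D_ev)/(AUC_iv/D_iv) = (484.256/375)/(368/150) = 1.29135/2.45333 = 0.5264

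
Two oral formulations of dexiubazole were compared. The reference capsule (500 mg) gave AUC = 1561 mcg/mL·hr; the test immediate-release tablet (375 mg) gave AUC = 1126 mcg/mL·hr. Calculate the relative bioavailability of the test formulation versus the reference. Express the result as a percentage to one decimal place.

F_rel = 96.2%

F_rel = (AUC_test/D_test) / (AUC_ref/D_ref)
      = (1126/375) / (1561/500)
      = 3.00267 / 3.122 = 0.9618 = 96.18%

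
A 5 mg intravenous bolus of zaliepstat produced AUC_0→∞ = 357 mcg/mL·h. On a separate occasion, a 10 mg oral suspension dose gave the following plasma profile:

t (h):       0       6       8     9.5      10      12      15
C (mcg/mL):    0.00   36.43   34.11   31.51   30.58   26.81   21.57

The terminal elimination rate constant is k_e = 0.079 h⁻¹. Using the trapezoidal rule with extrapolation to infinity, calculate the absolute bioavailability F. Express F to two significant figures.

Trapezoidal AUC_0→15 (oral suspension):
  [0→6]: (0.00+36.43)/2 × 6 = 109.29
  [6→8]: (36.43+34.11)/2 × 2 = 70.54
  [8→9.5]: (34.11+31.51)/2 × 1.5 = 49.215
  [9.5→10]: (31.51+30.58)/2 × 0.5 = 15.5225
  [10→12]: (30.58+26.81)/2 × 2 = 57.39
  [12→15]: (26.81+21.57)/2 × 3 = 72.57
  Sum = 374.5275 mcg/mL·h
Tail: C_last/k_e = 21.57/0.079 = 273.038
AUC_0→∞ (oral suspension) = 374.5275 + 273.038 = 647.5655 mcg/mL·h
F = (AUC_ev/D_ev)/(AUC_iv/D_iv) = (647.5655/10)/(357/5) = 64.75655/71.4 = 0.9070

F = 0.91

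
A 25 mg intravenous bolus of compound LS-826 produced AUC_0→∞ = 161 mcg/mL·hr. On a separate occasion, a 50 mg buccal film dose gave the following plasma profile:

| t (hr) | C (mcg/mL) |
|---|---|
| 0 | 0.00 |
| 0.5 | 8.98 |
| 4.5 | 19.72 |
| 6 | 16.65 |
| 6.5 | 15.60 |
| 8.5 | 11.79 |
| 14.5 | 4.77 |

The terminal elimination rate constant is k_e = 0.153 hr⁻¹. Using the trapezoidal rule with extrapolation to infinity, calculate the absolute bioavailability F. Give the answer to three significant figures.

F = 0.631

Trapezoidal AUC_0→14.5 (buccal film):
  [0→0.5]: (0.00+8.98)/2 × 0.5 = 2.245
  [0.5→4.5]: (8.98+19.72)/2 × 4 = 57.4
  [4.5→6]: (19.72+16.65)/2 × 1.5 = 27.2775
  [6→6.5]: (16.65+15.60)/2 × 0.5 = 8.0625
  [6.5→8.5]: (15.60+11.79)/2 × 2 = 27.39
  [8.5→14.5]: (11.79+4.77)/2 × 6 = 49.68
  Sum = 172.055 mcg/mL·hr
Tail: C_last/k_e = 4.77/0.153 = 31.176
AUC_0→∞ (buccal film) = 172.055 + 31.176 = 203.231 mcg/mL·hr
F = (AUC_ev/D_ev)/(AUC_iv/D_iv) = (203.231/50)/(161/25) = 4.06462/6.44 = 0.6312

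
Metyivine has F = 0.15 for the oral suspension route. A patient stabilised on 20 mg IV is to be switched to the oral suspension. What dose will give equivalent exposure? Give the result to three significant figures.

D_oral = 133 mg

For equal systemic exposure: F × D_ev = D_iv
D_ev = D_iv / F = 20 / 0.15 = 133.333 mg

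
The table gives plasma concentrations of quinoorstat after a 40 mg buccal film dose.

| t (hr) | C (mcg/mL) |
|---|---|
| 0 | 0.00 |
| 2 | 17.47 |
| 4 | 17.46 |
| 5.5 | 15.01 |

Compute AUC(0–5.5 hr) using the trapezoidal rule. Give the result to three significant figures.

Trapezoidal AUC_0→5.5:
  [0→2]: (0.00+17.47)/2 × 2 = 17.47
  [2→4]: (17.47+17.46)/2 × 2 = 34.93
  [4→5.5]: (17.46+15.01)/2 × 1.5 = 24.3525
  Sum = 76.7525 mcg/mL·hr

AUC = 76.8 mcg/mL·hr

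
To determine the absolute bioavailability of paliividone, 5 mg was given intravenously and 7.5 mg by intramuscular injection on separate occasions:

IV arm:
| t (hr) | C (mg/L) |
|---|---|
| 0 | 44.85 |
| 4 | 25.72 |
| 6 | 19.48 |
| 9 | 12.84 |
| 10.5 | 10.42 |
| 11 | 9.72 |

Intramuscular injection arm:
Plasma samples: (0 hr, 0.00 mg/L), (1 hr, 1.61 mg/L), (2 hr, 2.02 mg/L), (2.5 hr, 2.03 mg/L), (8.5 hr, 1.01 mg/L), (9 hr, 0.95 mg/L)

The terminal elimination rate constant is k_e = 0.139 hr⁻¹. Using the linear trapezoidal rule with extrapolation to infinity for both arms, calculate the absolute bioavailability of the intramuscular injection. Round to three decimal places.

F = 0.041

Trapezoidal AUC_0→11 (IV):
  [0→4]: (44.85+25.72)/2 × 4 = 141.14
  [4→6]: (25.72+19.48)/2 × 2 = 45.2
  [6→9]: (19.48+12.84)/2 × 3 = 48.48
  [9→10.5]: (12.84+10.42)/2 × 1.5 = 17.445
  [10.5→11]: (10.42+9.72)/2 × 0.5 = 5.035
  Sum = 257.3 mg/L·hr
IV tail: 9.72/0.139 = 69.928; AUC_iv,0→∞ = 257.3 + 69.928 = 327.228 mg/L·hr
Trapezoidal AUC_0→9 (intramuscular injection):
  [0→1]: (0.00+1.61)/2 × 1 = 0.805
  [1→2]: (1.61+2.02)/2 × 1 = 1.815
  [2→2.5]: (2.02+2.03)/2 × 0.5 = 1.0125
  [2.5→8.5]: (2.03+1.01)/2 × 6 = 9.12
  [8.5→9]: (1.01+0.95)/2 × 0.5 = 0.49
  Sum = 13.2425 mg/L·hr
intramuscular injection tail: 0.95/0.139 = 6.835; AUC_ev,0→∞ = 13.2425 + 6.835 = 20.0775 mg/L·hr
F = (AUC_ev/D_ev)/(AUC_iv/D_iv) = (20.0775/7.5)/(327.228/5) = 2.677/65.4456 = 0.0409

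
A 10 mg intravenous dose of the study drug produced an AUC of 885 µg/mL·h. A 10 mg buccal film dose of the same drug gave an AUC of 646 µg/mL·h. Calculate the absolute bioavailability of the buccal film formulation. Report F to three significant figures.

F = (AUC_ev / D_ev) / (AUC_iv / D_iv)
  = (646/10) / (885/10)
  = 64.6 / 88.5 = 0.7299

F = 0.730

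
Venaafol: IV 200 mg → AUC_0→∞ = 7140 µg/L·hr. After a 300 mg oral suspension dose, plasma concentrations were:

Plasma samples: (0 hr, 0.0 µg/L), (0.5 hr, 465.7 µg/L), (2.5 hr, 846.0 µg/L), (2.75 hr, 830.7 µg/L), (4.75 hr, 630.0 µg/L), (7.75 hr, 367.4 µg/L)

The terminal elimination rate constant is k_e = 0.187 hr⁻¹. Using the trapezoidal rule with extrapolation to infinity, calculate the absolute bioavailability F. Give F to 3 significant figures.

Trapezoidal AUC_0→7.75 (oral suspension):
  [0→0.5]: (0.0+465.7)/2 × 0.5 = 116.425
  [0.5→2.5]: (465.7+846.0)/2 × 2 = 1311.7
  [2.5→2.75]: (846.0+830.7)/2 × 0.25 = 209.5875
  [2.75→4.75]: (830.7+630.0)/2 × 2 = 1460.7
  [4.75→7.75]: (630.0+367.4)/2 × 3 = 1496.1
  Sum = 4594.5125 µg/L·hr
Tail: C_last/k_e = 367.4/0.187 = 1964.706
AUC_0→∞ (oral suspension) = 4594.5125 + 1964.706 = 6559.2185 µg/L·hr
F = (AUC_ev/D_ev)/(AUC_iv/D_iv) = (6559.2185/300)/(7140/200) = 21.8641/35.7 = 0.6124

F = 0.612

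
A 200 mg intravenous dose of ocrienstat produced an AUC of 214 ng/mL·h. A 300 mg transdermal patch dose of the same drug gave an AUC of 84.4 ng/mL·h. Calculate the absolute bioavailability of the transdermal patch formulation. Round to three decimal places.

F = 0.263

F = (AUC_ev / D_ev) / (AUC_iv / D_iv)
  = (84.4/300) / (214/200)
  = 0.281333 / 1.07 = 0.2629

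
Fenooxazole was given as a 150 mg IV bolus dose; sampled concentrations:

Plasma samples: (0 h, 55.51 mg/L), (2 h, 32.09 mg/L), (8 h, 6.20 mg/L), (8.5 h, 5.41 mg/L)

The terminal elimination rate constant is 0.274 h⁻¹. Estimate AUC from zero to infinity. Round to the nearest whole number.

Trapezoidal AUC_0→8.5:
  [0→2]: (55.51+32.09)/2 × 2 = 87.6
  [2→8]: (32.09+6.20)/2 × 6 = 114.87
  [8→8.5]: (6.20+5.41)/2 × 0.5 = 2.9025
  Sum = 205.3725 mg/L·h
Extrapolated tail: C_last / k_e = 5.41 / 0.274 = 19.745
AUC_0→∞ = 205.3725 + 19.745 = 225.1175 mg/L·h

AUC = 225 mg/L·h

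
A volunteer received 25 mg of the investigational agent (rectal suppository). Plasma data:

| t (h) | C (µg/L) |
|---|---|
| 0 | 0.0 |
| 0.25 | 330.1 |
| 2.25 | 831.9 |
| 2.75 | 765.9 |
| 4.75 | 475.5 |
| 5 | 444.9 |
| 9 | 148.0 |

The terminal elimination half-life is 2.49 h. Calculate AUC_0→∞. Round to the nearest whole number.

AUC = 4677 µg/L·h

Trapezoidal AUC_0→9:
  [0→0.25]: (0.0+330.1)/2 × 0.25 = 41.2625
  [0.25→2.25]: (330.1+831.9)/2 × 2 = 1162.0
  [2.25→2.75]: (831.9+765.9)/2 × 0.5 = 399.45
  [2.75→4.75]: (765.9+475.5)/2 × 2 = 1241.4
  [4.75→5]: (475.5+444.9)/2 × 0.25 = 115.05
  [5→9]: (444.9+148.0)/2 × 4 = 1185.8
  Sum = 4144.9625 µg/L·h
k_e = ln2 / t½ = 0.693147 / 2.49 = 0.2784 h^-1
Extrapolated tail: C_last / k_e = 148.0 / 0.2784 = 531.609
AUC_0→∞ = 4144.9625 + 531.609 = 4676.5715 µg/L·h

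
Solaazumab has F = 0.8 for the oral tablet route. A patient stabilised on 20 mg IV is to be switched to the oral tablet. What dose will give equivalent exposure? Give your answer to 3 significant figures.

For equal systemic exposure: F × D_ev = D_iv
D_ev = D_iv / F = 20 / 0.8 = 25 mg

D_oral = 25.0 mg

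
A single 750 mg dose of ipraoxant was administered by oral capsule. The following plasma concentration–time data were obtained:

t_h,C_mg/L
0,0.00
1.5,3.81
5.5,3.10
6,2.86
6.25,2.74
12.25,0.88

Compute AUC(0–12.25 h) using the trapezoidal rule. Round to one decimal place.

Trapezoidal AUC_0→12.25:
  [0→1.5]: (0.00+3.81)/2 × 1.5 = 2.8575
  [1.5→5.5]: (3.81+3.10)/2 × 4 = 13.82
  [5.5→6]: (3.10+2.86)/2 × 0.5 = 1.49
  [6→6.25]: (2.86+2.74)/2 × 0.25 = 0.7
  [6.25→12.25]: (2.74+0.88)/2 × 6 = 10.86
  Sum = 29.7275 mg/L·h

AUC = 29.7 mg/L·h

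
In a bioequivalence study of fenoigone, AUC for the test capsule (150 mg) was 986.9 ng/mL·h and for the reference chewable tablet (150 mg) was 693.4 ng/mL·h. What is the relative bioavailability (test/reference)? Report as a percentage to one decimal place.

F_rel = (AUC_test/D_test) / (AUC_ref/D_ref)
      = (986.9/150) / (693.4/150)
      = 6.57933 / 4.62267 = 1.4233 = 142.33%

F_rel = 142.3%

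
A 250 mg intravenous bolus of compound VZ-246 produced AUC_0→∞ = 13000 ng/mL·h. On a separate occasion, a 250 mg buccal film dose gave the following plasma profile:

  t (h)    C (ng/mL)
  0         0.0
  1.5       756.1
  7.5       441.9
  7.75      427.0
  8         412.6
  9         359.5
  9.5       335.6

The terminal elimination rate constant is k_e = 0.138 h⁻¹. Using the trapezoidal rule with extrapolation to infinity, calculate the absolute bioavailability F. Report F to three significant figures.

F = 0.567

Trapezoidal AUC_0→9.5 (buccal film):
  [0→1.5]: (0.0+756.1)/2 × 1.5 = 567.075
  [1.5→7.5]: (756.1+441.9)/2 × 6 = 3594.0
  [7.5→7.75]: (441.9+427.0)/2 × 0.25 = 108.6125
  [7.75→8]: (427.0+412.6)/2 × 0.25 = 104.95
  [8→9]: (412.6+359.5)/2 × 1 = 386.05
  [9→9.5]: (359.5+335.6)/2 × 0.5 = 173.775
  Sum = 4934.4625 ng/mL·h
Tail: C_last/k_e = 335.6/0.138 = 2431.884
AUC_0→∞ (buccal film) = 4934.4625 + 2431.884 = 7366.3465 ng/mL·h
F = (AUC_ev/D_ev)/(AUC_iv/D_iv) = (7366.3465/250)/(13000/250) = 29.465386/52 = 0.5666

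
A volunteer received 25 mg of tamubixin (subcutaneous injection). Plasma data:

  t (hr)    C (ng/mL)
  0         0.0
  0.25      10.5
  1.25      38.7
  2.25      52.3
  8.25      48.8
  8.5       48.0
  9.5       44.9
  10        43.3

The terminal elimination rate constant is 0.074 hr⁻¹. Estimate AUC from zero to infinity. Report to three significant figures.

AUC = 1040 ng/mL·hr

Trapezoidal AUC_0→10:
  [0→0.25]: (0.0+10.5)/2 × 0.25 = 1.3125
  [0.25→1.25]: (10.5+38.7)/2 × 1 = 24.6
  [1.25→2.25]: (38.7+52.3)/2 × 1 = 45.5
  [2.25→8.25]: (52.3+48.8)/2 × 6 = 303.3
  [8.25→8.5]: (48.8+48.0)/2 × 0.25 = 12.1
  [8.5→9.5]: (48.0+44.9)/2 × 1 = 46.45
  [9.5→10]: (44.9+43.3)/2 × 0.5 = 22.05
  Sum = 455.3125 ng/mL·hr
Extrapolated tail: C_last / k_e = 43.3 / 0.074 = 585.135
AUC_0→∞ = 455.3125 + 585.135 = 1040.4475 ng/mL·hr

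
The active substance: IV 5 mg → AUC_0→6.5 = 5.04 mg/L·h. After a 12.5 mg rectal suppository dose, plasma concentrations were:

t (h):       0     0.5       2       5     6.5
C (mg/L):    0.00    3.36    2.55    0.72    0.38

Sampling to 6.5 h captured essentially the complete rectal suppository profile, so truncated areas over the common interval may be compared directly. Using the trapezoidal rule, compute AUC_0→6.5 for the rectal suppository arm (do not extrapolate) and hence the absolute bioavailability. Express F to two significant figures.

Trapezoidal AUC_0→6.5 (rectal suppository):
  [0→0.5]: (0.00+3.36)/2 × 0.5 = 0.84
  [0.5→2]: (3.36+2.55)/2 × 1.5 = 4.4325
  [2→5]: (2.55+0.72)/2 × 3 = 4.905
  [5→6.5]: (0.72+0.38)/2 × 1.5 = 0.825
  Sum = 11.0025 mg/L·h
F = (AUC_ev/D_ev)/(AUC_iv/D_iv) = (11.0025/12.5)/(5.04/5) = 0.8802/1.008 = 0.8732

F = 0.87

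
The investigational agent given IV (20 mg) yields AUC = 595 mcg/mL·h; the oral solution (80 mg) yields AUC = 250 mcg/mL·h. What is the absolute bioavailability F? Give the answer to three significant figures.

F = 0.105

F = (AUC_ev / D_ev) / (AUC_iv / D_iv)
  = (250/80) / (595/20)
  = 3.125 / 29.75 = 0.1050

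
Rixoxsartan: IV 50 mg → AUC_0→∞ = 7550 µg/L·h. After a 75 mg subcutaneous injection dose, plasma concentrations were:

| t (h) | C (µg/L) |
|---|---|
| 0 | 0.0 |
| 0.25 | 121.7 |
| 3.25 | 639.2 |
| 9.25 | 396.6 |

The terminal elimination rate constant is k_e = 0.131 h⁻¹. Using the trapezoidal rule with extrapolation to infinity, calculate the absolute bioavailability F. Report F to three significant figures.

Trapezoidal AUC_0→9.25 (subcutaneous injection):
  [0→0.25]: (0.0+121.7)/2 × 0.25 = 15.2125
  [0.25→3.25]: (121.7+639.2)/2 × 3 = 1141.35
  [3.25→9.25]: (639.2+396.6)/2 × 6 = 3107.4
  Sum = 4263.9625 µg/L·h
Tail: C_last/k_e = 396.6/0.131 = 3027.481
AUC_0→∞ (subcutaneous injection) = 4263.9625 + 3027.481 = 7291.4435 µg/L·h
F = (AUC_ev/D_ev)/(AUC_iv/D_iv) = (7291.4435/75)/(7550/50) = 97.2192/151 = 0.6438

F = 0.644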